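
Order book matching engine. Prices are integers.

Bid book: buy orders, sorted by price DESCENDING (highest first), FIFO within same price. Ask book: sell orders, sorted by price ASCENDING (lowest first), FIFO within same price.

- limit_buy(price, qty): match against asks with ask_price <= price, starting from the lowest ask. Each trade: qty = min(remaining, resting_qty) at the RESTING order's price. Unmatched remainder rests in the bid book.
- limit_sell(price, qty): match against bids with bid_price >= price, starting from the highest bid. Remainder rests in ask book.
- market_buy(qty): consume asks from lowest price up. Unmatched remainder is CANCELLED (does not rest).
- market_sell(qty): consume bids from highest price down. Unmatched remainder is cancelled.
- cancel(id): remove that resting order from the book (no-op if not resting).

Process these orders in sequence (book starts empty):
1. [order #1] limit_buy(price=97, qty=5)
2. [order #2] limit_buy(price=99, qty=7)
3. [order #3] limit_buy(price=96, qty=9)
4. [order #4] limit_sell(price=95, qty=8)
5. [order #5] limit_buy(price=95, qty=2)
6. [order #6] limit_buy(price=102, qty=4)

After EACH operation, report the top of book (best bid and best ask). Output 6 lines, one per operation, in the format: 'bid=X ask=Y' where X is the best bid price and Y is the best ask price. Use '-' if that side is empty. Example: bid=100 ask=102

Answer: bid=97 ask=-
bid=99 ask=-
bid=99 ask=-
bid=97 ask=-
bid=97 ask=-
bid=102 ask=-

Derivation:
After op 1 [order #1] limit_buy(price=97, qty=5): fills=none; bids=[#1:5@97] asks=[-]
After op 2 [order #2] limit_buy(price=99, qty=7): fills=none; bids=[#2:7@99 #1:5@97] asks=[-]
After op 3 [order #3] limit_buy(price=96, qty=9): fills=none; bids=[#2:7@99 #1:5@97 #3:9@96] asks=[-]
After op 4 [order #4] limit_sell(price=95, qty=8): fills=#2x#4:7@99 #1x#4:1@97; bids=[#1:4@97 #3:9@96] asks=[-]
After op 5 [order #5] limit_buy(price=95, qty=2): fills=none; bids=[#1:4@97 #3:9@96 #5:2@95] asks=[-]
After op 6 [order #6] limit_buy(price=102, qty=4): fills=none; bids=[#6:4@102 #1:4@97 #3:9@96 #5:2@95] asks=[-]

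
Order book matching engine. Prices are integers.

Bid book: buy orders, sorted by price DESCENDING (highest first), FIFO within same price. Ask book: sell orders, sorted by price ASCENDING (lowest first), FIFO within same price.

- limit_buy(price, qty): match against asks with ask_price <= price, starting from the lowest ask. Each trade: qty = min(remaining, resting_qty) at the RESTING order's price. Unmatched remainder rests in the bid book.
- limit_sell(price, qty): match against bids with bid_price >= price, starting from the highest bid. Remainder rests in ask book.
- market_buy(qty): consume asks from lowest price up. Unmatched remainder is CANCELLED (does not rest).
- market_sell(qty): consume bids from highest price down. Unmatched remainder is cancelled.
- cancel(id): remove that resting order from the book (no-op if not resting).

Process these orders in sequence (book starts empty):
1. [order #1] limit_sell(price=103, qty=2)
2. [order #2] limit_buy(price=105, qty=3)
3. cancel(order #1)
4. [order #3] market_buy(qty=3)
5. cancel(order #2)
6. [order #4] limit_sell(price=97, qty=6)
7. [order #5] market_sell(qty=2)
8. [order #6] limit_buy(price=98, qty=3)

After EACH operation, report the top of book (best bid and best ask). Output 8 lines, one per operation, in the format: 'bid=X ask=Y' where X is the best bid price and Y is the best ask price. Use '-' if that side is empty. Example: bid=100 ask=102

Answer: bid=- ask=103
bid=105 ask=-
bid=105 ask=-
bid=105 ask=-
bid=- ask=-
bid=- ask=97
bid=- ask=97
bid=- ask=97

Derivation:
After op 1 [order #1] limit_sell(price=103, qty=2): fills=none; bids=[-] asks=[#1:2@103]
After op 2 [order #2] limit_buy(price=105, qty=3): fills=#2x#1:2@103; bids=[#2:1@105] asks=[-]
After op 3 cancel(order #1): fills=none; bids=[#2:1@105] asks=[-]
After op 4 [order #3] market_buy(qty=3): fills=none; bids=[#2:1@105] asks=[-]
After op 5 cancel(order #2): fills=none; bids=[-] asks=[-]
After op 6 [order #4] limit_sell(price=97, qty=6): fills=none; bids=[-] asks=[#4:6@97]
After op 7 [order #5] market_sell(qty=2): fills=none; bids=[-] asks=[#4:6@97]
After op 8 [order #6] limit_buy(price=98, qty=3): fills=#6x#4:3@97; bids=[-] asks=[#4:3@97]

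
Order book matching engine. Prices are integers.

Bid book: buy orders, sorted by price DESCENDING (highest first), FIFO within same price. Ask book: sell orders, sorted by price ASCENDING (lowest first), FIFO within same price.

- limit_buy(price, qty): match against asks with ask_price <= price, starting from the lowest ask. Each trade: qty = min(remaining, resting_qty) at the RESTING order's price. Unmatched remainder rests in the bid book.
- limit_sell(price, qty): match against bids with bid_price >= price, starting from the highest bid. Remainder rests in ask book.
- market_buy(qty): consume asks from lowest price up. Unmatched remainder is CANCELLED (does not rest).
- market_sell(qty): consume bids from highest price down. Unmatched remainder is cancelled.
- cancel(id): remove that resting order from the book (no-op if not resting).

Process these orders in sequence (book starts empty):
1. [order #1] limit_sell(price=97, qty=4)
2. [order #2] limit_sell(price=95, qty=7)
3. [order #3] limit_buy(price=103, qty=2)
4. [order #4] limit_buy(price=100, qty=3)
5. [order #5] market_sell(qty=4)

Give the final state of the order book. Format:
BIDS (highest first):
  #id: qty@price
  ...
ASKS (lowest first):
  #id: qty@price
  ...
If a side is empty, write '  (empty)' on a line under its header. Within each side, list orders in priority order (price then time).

After op 1 [order #1] limit_sell(price=97, qty=4): fills=none; bids=[-] asks=[#1:4@97]
After op 2 [order #2] limit_sell(price=95, qty=7): fills=none; bids=[-] asks=[#2:7@95 #1:4@97]
After op 3 [order #3] limit_buy(price=103, qty=2): fills=#3x#2:2@95; bids=[-] asks=[#2:5@95 #1:4@97]
After op 4 [order #4] limit_buy(price=100, qty=3): fills=#4x#2:3@95; bids=[-] asks=[#2:2@95 #1:4@97]
After op 5 [order #5] market_sell(qty=4): fills=none; bids=[-] asks=[#2:2@95 #1:4@97]

Answer: BIDS (highest first):
  (empty)
ASKS (lowest first):
  #2: 2@95
  #1: 4@97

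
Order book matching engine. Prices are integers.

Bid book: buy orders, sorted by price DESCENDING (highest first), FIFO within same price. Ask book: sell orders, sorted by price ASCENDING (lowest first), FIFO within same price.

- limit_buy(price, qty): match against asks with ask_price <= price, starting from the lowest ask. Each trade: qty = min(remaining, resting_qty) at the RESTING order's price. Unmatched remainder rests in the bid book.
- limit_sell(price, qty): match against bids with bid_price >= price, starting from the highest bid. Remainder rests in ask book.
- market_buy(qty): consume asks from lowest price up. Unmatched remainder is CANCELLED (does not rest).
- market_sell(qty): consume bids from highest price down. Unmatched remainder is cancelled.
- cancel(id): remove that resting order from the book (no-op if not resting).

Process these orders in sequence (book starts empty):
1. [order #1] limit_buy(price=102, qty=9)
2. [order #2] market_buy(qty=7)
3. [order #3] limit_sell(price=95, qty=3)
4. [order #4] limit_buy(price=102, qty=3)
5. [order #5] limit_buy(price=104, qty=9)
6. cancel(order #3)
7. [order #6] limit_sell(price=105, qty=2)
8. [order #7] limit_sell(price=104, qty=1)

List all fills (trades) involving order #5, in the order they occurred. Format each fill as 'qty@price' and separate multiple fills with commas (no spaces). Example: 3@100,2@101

Answer: 1@104

Derivation:
After op 1 [order #1] limit_buy(price=102, qty=9): fills=none; bids=[#1:9@102] asks=[-]
After op 2 [order #2] market_buy(qty=7): fills=none; bids=[#1:9@102] asks=[-]
After op 3 [order #3] limit_sell(price=95, qty=3): fills=#1x#3:3@102; bids=[#1:6@102] asks=[-]
After op 4 [order #4] limit_buy(price=102, qty=3): fills=none; bids=[#1:6@102 #4:3@102] asks=[-]
After op 5 [order #5] limit_buy(price=104, qty=9): fills=none; bids=[#5:9@104 #1:6@102 #4:3@102] asks=[-]
After op 6 cancel(order #3): fills=none; bids=[#5:9@104 #1:6@102 #4:3@102] asks=[-]
After op 7 [order #6] limit_sell(price=105, qty=2): fills=none; bids=[#5:9@104 #1:6@102 #4:3@102] asks=[#6:2@105]
After op 8 [order #7] limit_sell(price=104, qty=1): fills=#5x#7:1@104; bids=[#5:8@104 #1:6@102 #4:3@102] asks=[#6:2@105]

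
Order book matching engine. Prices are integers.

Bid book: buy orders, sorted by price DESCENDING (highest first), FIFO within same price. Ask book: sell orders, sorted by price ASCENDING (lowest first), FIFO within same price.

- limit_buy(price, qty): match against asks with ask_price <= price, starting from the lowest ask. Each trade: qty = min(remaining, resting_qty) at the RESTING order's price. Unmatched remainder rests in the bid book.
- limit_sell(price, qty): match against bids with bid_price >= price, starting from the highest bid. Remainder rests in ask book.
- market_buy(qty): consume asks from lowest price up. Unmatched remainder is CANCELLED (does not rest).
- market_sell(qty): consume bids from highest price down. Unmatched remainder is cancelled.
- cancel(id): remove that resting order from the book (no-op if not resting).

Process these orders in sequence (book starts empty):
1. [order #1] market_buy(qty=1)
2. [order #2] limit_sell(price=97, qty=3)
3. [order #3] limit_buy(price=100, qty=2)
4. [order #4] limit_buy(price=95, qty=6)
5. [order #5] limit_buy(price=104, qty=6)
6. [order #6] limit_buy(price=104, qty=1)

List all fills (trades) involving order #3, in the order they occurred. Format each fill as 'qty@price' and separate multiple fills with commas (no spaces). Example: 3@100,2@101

Answer: 2@97

Derivation:
After op 1 [order #1] market_buy(qty=1): fills=none; bids=[-] asks=[-]
After op 2 [order #2] limit_sell(price=97, qty=3): fills=none; bids=[-] asks=[#2:3@97]
After op 3 [order #3] limit_buy(price=100, qty=2): fills=#3x#2:2@97; bids=[-] asks=[#2:1@97]
After op 4 [order #4] limit_buy(price=95, qty=6): fills=none; bids=[#4:6@95] asks=[#2:1@97]
After op 5 [order #5] limit_buy(price=104, qty=6): fills=#5x#2:1@97; bids=[#5:5@104 #4:6@95] asks=[-]
After op 6 [order #6] limit_buy(price=104, qty=1): fills=none; bids=[#5:5@104 #6:1@104 #4:6@95] asks=[-]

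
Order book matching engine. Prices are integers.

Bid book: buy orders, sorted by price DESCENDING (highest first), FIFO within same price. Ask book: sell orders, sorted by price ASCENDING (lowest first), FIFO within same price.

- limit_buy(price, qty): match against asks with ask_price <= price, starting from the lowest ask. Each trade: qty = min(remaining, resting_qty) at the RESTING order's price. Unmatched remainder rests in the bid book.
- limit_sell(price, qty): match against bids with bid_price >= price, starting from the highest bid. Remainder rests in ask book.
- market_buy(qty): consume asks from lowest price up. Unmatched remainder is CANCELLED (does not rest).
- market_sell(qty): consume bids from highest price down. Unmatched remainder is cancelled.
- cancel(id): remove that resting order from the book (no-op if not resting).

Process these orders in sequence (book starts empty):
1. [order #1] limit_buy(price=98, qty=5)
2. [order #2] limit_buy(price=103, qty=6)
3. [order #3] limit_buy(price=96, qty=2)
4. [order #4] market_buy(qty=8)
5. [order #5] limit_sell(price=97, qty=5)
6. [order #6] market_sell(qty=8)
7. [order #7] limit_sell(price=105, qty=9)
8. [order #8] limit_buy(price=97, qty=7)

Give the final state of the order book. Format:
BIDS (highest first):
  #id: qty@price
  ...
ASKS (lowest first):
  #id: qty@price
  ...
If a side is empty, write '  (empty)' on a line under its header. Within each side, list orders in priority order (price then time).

Answer: BIDS (highest first):
  #8: 7@97
ASKS (lowest first):
  #7: 9@105

Derivation:
After op 1 [order #1] limit_buy(price=98, qty=5): fills=none; bids=[#1:5@98] asks=[-]
After op 2 [order #2] limit_buy(price=103, qty=6): fills=none; bids=[#2:6@103 #1:5@98] asks=[-]
After op 3 [order #3] limit_buy(price=96, qty=2): fills=none; bids=[#2:6@103 #1:5@98 #3:2@96] asks=[-]
After op 4 [order #4] market_buy(qty=8): fills=none; bids=[#2:6@103 #1:5@98 #3:2@96] asks=[-]
After op 5 [order #5] limit_sell(price=97, qty=5): fills=#2x#5:5@103; bids=[#2:1@103 #1:5@98 #3:2@96] asks=[-]
After op 6 [order #6] market_sell(qty=8): fills=#2x#6:1@103 #1x#6:5@98 #3x#6:2@96; bids=[-] asks=[-]
After op 7 [order #7] limit_sell(price=105, qty=9): fills=none; bids=[-] asks=[#7:9@105]
After op 8 [order #8] limit_buy(price=97, qty=7): fills=none; bids=[#8:7@97] asks=[#7:9@105]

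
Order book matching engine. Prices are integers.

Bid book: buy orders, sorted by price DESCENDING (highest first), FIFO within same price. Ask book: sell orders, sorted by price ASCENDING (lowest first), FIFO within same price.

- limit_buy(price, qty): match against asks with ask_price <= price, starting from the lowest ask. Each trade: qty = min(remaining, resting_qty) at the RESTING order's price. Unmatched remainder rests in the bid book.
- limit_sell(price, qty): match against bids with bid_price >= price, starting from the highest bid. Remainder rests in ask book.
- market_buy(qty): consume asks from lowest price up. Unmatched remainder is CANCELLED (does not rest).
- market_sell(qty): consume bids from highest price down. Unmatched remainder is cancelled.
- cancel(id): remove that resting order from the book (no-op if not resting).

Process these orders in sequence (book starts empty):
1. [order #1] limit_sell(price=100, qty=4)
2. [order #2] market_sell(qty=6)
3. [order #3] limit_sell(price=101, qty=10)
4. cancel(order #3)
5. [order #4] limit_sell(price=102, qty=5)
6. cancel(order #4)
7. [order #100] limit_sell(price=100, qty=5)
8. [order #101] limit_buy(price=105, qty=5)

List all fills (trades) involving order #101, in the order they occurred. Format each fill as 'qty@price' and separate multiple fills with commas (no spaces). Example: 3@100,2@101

Answer: 4@100,1@100

Derivation:
After op 1 [order #1] limit_sell(price=100, qty=4): fills=none; bids=[-] asks=[#1:4@100]
After op 2 [order #2] market_sell(qty=6): fills=none; bids=[-] asks=[#1:4@100]
After op 3 [order #3] limit_sell(price=101, qty=10): fills=none; bids=[-] asks=[#1:4@100 #3:10@101]
After op 4 cancel(order #3): fills=none; bids=[-] asks=[#1:4@100]
After op 5 [order #4] limit_sell(price=102, qty=5): fills=none; bids=[-] asks=[#1:4@100 #4:5@102]
After op 6 cancel(order #4): fills=none; bids=[-] asks=[#1:4@100]
After op 7 [order #100] limit_sell(price=100, qty=5): fills=none; bids=[-] asks=[#1:4@100 #100:5@100]
After op 8 [order #101] limit_buy(price=105, qty=5): fills=#101x#1:4@100 #101x#100:1@100; bids=[-] asks=[#100:4@100]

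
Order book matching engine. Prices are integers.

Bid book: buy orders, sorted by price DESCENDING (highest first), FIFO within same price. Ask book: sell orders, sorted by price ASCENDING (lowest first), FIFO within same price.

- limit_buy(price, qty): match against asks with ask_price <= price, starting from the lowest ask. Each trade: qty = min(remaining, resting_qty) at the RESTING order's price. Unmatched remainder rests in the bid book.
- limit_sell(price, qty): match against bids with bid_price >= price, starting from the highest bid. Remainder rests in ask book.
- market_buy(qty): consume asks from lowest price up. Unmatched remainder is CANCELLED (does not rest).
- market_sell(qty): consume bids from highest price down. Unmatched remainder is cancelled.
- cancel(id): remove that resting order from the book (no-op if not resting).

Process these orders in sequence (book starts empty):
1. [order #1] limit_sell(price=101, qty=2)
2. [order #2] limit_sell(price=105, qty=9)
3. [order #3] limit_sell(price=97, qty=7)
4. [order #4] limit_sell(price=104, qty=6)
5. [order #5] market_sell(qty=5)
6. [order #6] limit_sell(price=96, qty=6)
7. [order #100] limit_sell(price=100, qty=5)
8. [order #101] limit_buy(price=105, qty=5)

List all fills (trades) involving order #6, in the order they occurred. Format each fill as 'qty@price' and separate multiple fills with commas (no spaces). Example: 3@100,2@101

After op 1 [order #1] limit_sell(price=101, qty=2): fills=none; bids=[-] asks=[#1:2@101]
After op 2 [order #2] limit_sell(price=105, qty=9): fills=none; bids=[-] asks=[#1:2@101 #2:9@105]
After op 3 [order #3] limit_sell(price=97, qty=7): fills=none; bids=[-] asks=[#3:7@97 #1:2@101 #2:9@105]
After op 4 [order #4] limit_sell(price=104, qty=6): fills=none; bids=[-] asks=[#3:7@97 #1:2@101 #4:6@104 #2:9@105]
After op 5 [order #5] market_sell(qty=5): fills=none; bids=[-] asks=[#3:7@97 #1:2@101 #4:6@104 #2:9@105]
After op 6 [order #6] limit_sell(price=96, qty=6): fills=none; bids=[-] asks=[#6:6@96 #3:7@97 #1:2@101 #4:6@104 #2:9@105]
After op 7 [order #100] limit_sell(price=100, qty=5): fills=none; bids=[-] asks=[#6:6@96 #3:7@97 #100:5@100 #1:2@101 #4:6@104 #2:9@105]
After op 8 [order #101] limit_buy(price=105, qty=5): fills=#101x#6:5@96; bids=[-] asks=[#6:1@96 #3:7@97 #100:5@100 #1:2@101 #4:6@104 #2:9@105]

Answer: 5@96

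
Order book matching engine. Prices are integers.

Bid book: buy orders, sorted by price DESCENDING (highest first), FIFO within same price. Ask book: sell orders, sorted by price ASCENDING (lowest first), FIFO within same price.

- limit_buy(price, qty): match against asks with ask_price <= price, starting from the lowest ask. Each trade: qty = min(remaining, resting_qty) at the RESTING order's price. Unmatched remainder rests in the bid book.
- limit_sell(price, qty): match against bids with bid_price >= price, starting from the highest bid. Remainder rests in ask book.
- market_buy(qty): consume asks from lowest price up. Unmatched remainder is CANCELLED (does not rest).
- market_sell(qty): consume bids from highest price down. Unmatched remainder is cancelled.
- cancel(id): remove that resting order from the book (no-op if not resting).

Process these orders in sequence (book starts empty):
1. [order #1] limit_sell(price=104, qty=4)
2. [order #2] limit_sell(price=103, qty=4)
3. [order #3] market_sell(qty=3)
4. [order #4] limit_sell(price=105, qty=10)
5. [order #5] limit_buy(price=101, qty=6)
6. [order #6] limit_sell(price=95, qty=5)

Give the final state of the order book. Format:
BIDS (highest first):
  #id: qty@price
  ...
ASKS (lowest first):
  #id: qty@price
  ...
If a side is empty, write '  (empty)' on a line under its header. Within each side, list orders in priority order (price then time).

Answer: BIDS (highest first):
  #5: 1@101
ASKS (lowest first):
  #2: 4@103
  #1: 4@104
  #4: 10@105

Derivation:
After op 1 [order #1] limit_sell(price=104, qty=4): fills=none; bids=[-] asks=[#1:4@104]
After op 2 [order #2] limit_sell(price=103, qty=4): fills=none; bids=[-] asks=[#2:4@103 #1:4@104]
After op 3 [order #3] market_sell(qty=3): fills=none; bids=[-] asks=[#2:4@103 #1:4@104]
After op 4 [order #4] limit_sell(price=105, qty=10): fills=none; bids=[-] asks=[#2:4@103 #1:4@104 #4:10@105]
After op 5 [order #5] limit_buy(price=101, qty=6): fills=none; bids=[#5:6@101] asks=[#2:4@103 #1:4@104 #4:10@105]
After op 6 [order #6] limit_sell(price=95, qty=5): fills=#5x#6:5@101; bids=[#5:1@101] asks=[#2:4@103 #1:4@104 #4:10@105]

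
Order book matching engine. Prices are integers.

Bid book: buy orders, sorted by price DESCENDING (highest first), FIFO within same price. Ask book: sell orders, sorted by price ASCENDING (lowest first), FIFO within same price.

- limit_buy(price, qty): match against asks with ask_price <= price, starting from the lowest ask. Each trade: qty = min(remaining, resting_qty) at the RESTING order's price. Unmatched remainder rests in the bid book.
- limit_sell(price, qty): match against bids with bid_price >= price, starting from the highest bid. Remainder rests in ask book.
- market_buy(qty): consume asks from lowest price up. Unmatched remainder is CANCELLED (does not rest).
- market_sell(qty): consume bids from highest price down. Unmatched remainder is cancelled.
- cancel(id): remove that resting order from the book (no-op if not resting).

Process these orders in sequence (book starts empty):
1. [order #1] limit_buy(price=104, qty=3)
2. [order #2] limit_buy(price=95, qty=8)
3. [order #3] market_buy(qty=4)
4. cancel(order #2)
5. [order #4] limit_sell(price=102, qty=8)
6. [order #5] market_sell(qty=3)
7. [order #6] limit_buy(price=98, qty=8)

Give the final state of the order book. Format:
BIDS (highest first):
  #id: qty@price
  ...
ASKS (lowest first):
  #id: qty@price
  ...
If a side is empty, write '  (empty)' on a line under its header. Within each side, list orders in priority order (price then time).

After op 1 [order #1] limit_buy(price=104, qty=3): fills=none; bids=[#1:3@104] asks=[-]
After op 2 [order #2] limit_buy(price=95, qty=8): fills=none; bids=[#1:3@104 #2:8@95] asks=[-]
After op 3 [order #3] market_buy(qty=4): fills=none; bids=[#1:3@104 #2:8@95] asks=[-]
After op 4 cancel(order #2): fills=none; bids=[#1:3@104] asks=[-]
After op 5 [order #4] limit_sell(price=102, qty=8): fills=#1x#4:3@104; bids=[-] asks=[#4:5@102]
After op 6 [order #5] market_sell(qty=3): fills=none; bids=[-] asks=[#4:5@102]
After op 7 [order #6] limit_buy(price=98, qty=8): fills=none; bids=[#6:8@98] asks=[#4:5@102]

Answer: BIDS (highest first):
  #6: 8@98
ASKS (lowest first):
  #4: 5@102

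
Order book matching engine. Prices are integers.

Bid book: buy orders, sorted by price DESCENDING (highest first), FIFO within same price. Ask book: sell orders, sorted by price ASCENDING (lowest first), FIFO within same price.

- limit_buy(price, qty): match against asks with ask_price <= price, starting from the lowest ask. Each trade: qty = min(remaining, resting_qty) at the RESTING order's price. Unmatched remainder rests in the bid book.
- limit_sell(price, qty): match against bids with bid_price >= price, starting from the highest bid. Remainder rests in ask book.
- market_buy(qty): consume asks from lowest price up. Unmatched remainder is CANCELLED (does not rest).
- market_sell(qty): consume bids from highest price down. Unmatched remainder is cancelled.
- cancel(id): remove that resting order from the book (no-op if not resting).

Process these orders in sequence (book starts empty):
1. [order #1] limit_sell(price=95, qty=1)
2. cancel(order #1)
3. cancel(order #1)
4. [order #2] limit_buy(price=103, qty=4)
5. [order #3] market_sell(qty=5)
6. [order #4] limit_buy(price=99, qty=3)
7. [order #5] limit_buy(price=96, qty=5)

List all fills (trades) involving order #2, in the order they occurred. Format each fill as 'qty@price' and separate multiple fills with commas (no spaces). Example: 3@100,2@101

Answer: 4@103

Derivation:
After op 1 [order #1] limit_sell(price=95, qty=1): fills=none; bids=[-] asks=[#1:1@95]
After op 2 cancel(order #1): fills=none; bids=[-] asks=[-]
After op 3 cancel(order #1): fills=none; bids=[-] asks=[-]
After op 4 [order #2] limit_buy(price=103, qty=4): fills=none; bids=[#2:4@103] asks=[-]
After op 5 [order #3] market_sell(qty=5): fills=#2x#3:4@103; bids=[-] asks=[-]
After op 6 [order #4] limit_buy(price=99, qty=3): fills=none; bids=[#4:3@99] asks=[-]
After op 7 [order #5] limit_buy(price=96, qty=5): fills=none; bids=[#4:3@99 #5:5@96] asks=[-]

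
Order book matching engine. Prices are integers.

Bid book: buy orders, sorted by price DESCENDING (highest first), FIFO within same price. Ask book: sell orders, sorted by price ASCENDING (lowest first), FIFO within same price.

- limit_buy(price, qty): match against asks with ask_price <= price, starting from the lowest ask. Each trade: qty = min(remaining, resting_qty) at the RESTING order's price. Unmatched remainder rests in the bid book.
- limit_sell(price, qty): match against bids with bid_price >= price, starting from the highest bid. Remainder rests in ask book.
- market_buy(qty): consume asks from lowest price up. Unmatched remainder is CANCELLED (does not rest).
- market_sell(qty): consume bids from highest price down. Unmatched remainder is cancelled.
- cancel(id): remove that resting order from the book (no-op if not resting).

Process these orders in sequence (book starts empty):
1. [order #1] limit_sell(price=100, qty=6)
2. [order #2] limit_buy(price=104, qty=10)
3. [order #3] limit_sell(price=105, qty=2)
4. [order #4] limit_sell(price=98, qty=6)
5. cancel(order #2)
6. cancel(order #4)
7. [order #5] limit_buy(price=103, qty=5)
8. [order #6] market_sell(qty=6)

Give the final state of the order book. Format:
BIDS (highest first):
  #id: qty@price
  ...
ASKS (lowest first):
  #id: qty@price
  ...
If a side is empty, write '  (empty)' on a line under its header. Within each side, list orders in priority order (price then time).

After op 1 [order #1] limit_sell(price=100, qty=6): fills=none; bids=[-] asks=[#1:6@100]
After op 2 [order #2] limit_buy(price=104, qty=10): fills=#2x#1:6@100; bids=[#2:4@104] asks=[-]
After op 3 [order #3] limit_sell(price=105, qty=2): fills=none; bids=[#2:4@104] asks=[#3:2@105]
After op 4 [order #4] limit_sell(price=98, qty=6): fills=#2x#4:4@104; bids=[-] asks=[#4:2@98 #3:2@105]
After op 5 cancel(order #2): fills=none; bids=[-] asks=[#4:2@98 #3:2@105]
After op 6 cancel(order #4): fills=none; bids=[-] asks=[#3:2@105]
After op 7 [order #5] limit_buy(price=103, qty=5): fills=none; bids=[#5:5@103] asks=[#3:2@105]
After op 8 [order #6] market_sell(qty=6): fills=#5x#6:5@103; bids=[-] asks=[#3:2@105]

Answer: BIDS (highest first):
  (empty)
ASKS (lowest first):
  #3: 2@105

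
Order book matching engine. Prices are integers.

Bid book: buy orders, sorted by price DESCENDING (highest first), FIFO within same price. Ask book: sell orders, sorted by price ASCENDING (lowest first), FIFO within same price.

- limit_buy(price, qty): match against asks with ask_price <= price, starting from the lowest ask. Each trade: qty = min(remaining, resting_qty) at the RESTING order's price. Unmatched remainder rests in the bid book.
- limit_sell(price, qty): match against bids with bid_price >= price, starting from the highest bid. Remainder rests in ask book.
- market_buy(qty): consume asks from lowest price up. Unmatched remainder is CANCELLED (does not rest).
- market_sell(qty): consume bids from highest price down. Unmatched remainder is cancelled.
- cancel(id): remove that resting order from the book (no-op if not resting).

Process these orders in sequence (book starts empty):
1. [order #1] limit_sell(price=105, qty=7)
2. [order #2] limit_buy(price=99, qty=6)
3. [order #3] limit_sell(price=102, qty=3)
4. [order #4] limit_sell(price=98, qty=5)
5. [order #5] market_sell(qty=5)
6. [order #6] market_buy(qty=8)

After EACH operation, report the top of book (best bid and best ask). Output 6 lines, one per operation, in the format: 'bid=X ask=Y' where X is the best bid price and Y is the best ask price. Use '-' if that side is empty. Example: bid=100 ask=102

Answer: bid=- ask=105
bid=99 ask=105
bid=99 ask=102
bid=99 ask=102
bid=- ask=102
bid=- ask=105

Derivation:
After op 1 [order #1] limit_sell(price=105, qty=7): fills=none; bids=[-] asks=[#1:7@105]
After op 2 [order #2] limit_buy(price=99, qty=6): fills=none; bids=[#2:6@99] asks=[#1:7@105]
After op 3 [order #3] limit_sell(price=102, qty=3): fills=none; bids=[#2:6@99] asks=[#3:3@102 #1:7@105]
After op 4 [order #4] limit_sell(price=98, qty=5): fills=#2x#4:5@99; bids=[#2:1@99] asks=[#3:3@102 #1:7@105]
After op 5 [order #5] market_sell(qty=5): fills=#2x#5:1@99; bids=[-] asks=[#3:3@102 #1:7@105]
After op 6 [order #6] market_buy(qty=8): fills=#6x#3:3@102 #6x#1:5@105; bids=[-] asks=[#1:2@105]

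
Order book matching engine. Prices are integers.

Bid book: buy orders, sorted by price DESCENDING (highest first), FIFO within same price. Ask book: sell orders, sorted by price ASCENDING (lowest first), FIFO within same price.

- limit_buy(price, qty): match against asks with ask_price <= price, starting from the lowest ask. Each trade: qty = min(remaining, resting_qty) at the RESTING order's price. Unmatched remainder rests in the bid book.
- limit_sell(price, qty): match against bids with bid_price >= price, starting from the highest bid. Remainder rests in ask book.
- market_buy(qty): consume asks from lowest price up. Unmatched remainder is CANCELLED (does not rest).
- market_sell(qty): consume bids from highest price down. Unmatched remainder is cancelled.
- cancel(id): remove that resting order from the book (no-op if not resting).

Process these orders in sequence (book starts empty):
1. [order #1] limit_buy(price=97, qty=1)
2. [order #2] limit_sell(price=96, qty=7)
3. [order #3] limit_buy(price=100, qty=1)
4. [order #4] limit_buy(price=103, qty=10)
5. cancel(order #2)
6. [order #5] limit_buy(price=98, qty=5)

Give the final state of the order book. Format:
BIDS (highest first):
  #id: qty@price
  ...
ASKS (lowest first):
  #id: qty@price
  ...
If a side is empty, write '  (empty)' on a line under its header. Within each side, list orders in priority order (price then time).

After op 1 [order #1] limit_buy(price=97, qty=1): fills=none; bids=[#1:1@97] asks=[-]
After op 2 [order #2] limit_sell(price=96, qty=7): fills=#1x#2:1@97; bids=[-] asks=[#2:6@96]
After op 3 [order #3] limit_buy(price=100, qty=1): fills=#3x#2:1@96; bids=[-] asks=[#2:5@96]
After op 4 [order #4] limit_buy(price=103, qty=10): fills=#4x#2:5@96; bids=[#4:5@103] asks=[-]
After op 5 cancel(order #2): fills=none; bids=[#4:5@103] asks=[-]
After op 6 [order #5] limit_buy(price=98, qty=5): fills=none; bids=[#4:5@103 #5:5@98] asks=[-]

Answer: BIDS (highest first):
  #4: 5@103
  #5: 5@98
ASKS (lowest first):
  (empty)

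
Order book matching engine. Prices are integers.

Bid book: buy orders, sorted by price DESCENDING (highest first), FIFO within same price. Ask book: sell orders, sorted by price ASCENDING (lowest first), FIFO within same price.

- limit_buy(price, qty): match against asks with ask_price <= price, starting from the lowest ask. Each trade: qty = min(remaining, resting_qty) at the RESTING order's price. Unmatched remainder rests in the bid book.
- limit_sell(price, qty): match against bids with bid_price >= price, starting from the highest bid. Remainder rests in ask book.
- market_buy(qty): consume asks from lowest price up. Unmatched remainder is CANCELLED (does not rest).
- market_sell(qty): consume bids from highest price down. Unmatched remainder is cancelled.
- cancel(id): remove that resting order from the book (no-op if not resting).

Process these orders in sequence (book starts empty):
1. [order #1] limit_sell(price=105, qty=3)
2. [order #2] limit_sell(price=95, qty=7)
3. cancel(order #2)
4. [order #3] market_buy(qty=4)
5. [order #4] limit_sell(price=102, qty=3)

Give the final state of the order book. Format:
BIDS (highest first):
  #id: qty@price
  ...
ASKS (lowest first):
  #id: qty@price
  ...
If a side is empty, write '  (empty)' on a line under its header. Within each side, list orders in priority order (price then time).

After op 1 [order #1] limit_sell(price=105, qty=3): fills=none; bids=[-] asks=[#1:3@105]
After op 2 [order #2] limit_sell(price=95, qty=7): fills=none; bids=[-] asks=[#2:7@95 #1:3@105]
After op 3 cancel(order #2): fills=none; bids=[-] asks=[#1:3@105]
After op 4 [order #3] market_buy(qty=4): fills=#3x#1:3@105; bids=[-] asks=[-]
After op 5 [order #4] limit_sell(price=102, qty=3): fills=none; bids=[-] asks=[#4:3@102]

Answer: BIDS (highest first):
  (empty)
ASKS (lowest first):
  #4: 3@102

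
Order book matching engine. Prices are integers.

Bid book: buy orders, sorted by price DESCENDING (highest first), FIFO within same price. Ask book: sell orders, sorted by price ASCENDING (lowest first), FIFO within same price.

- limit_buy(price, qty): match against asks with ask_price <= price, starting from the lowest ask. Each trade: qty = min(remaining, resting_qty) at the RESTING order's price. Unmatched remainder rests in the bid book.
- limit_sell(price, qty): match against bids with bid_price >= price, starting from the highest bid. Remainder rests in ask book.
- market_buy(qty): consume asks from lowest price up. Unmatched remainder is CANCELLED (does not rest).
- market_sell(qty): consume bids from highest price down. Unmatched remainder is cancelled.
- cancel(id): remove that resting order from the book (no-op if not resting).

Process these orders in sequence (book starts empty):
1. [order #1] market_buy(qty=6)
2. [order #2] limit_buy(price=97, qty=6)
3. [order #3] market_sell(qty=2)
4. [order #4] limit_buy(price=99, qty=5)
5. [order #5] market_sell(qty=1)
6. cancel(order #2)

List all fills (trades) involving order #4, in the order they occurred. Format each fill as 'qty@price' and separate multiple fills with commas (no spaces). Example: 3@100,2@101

Answer: 1@99

Derivation:
After op 1 [order #1] market_buy(qty=6): fills=none; bids=[-] asks=[-]
After op 2 [order #2] limit_buy(price=97, qty=6): fills=none; bids=[#2:6@97] asks=[-]
After op 3 [order #3] market_sell(qty=2): fills=#2x#3:2@97; bids=[#2:4@97] asks=[-]
After op 4 [order #4] limit_buy(price=99, qty=5): fills=none; bids=[#4:5@99 #2:4@97] asks=[-]
After op 5 [order #5] market_sell(qty=1): fills=#4x#5:1@99; bids=[#4:4@99 #2:4@97] asks=[-]
After op 6 cancel(order #2): fills=none; bids=[#4:4@99] asks=[-]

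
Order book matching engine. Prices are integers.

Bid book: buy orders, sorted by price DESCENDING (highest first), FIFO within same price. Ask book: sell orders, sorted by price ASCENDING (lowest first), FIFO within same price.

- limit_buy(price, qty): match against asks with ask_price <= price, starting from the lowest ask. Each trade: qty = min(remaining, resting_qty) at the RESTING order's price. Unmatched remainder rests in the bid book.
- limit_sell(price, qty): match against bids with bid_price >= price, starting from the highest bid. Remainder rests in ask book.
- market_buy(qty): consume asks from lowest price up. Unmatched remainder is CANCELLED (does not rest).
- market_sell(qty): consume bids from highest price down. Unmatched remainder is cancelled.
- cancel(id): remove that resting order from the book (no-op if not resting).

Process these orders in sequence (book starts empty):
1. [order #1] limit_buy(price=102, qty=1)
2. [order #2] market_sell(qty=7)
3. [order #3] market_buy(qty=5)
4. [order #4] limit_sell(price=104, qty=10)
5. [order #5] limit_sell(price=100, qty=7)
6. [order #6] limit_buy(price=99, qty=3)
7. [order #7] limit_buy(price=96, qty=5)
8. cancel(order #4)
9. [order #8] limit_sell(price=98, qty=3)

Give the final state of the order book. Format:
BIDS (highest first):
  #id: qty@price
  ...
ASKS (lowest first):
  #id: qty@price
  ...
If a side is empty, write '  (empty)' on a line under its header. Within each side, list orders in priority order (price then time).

After op 1 [order #1] limit_buy(price=102, qty=1): fills=none; bids=[#1:1@102] asks=[-]
After op 2 [order #2] market_sell(qty=7): fills=#1x#2:1@102; bids=[-] asks=[-]
After op 3 [order #3] market_buy(qty=5): fills=none; bids=[-] asks=[-]
After op 4 [order #4] limit_sell(price=104, qty=10): fills=none; bids=[-] asks=[#4:10@104]
After op 5 [order #5] limit_sell(price=100, qty=7): fills=none; bids=[-] asks=[#5:7@100 #4:10@104]
After op 6 [order #6] limit_buy(price=99, qty=3): fills=none; bids=[#6:3@99] asks=[#5:7@100 #4:10@104]
After op 7 [order #7] limit_buy(price=96, qty=5): fills=none; bids=[#6:3@99 #7:5@96] asks=[#5:7@100 #4:10@104]
After op 8 cancel(order #4): fills=none; bids=[#6:3@99 #7:5@96] asks=[#5:7@100]
After op 9 [order #8] limit_sell(price=98, qty=3): fills=#6x#8:3@99; bids=[#7:5@96] asks=[#5:7@100]

Answer: BIDS (highest first):
  #7: 5@96
ASKS (lowest first):
  #5: 7@100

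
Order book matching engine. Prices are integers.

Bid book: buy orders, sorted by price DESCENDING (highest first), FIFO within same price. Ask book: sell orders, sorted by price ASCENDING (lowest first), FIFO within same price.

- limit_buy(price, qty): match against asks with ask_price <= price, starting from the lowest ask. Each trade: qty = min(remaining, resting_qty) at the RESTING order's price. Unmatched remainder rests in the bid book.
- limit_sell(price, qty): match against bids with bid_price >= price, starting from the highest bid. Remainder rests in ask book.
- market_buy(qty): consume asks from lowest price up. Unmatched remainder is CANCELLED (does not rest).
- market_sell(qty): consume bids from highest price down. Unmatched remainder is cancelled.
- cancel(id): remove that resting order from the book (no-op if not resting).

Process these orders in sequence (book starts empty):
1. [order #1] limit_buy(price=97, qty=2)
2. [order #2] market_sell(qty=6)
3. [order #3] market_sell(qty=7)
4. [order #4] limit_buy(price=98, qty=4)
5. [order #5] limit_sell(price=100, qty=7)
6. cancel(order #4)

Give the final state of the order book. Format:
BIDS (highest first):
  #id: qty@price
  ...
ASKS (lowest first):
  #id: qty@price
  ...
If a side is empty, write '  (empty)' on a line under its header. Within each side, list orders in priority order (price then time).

After op 1 [order #1] limit_buy(price=97, qty=2): fills=none; bids=[#1:2@97] asks=[-]
After op 2 [order #2] market_sell(qty=6): fills=#1x#2:2@97; bids=[-] asks=[-]
After op 3 [order #3] market_sell(qty=7): fills=none; bids=[-] asks=[-]
After op 4 [order #4] limit_buy(price=98, qty=4): fills=none; bids=[#4:4@98] asks=[-]
After op 5 [order #5] limit_sell(price=100, qty=7): fills=none; bids=[#4:4@98] asks=[#5:7@100]
After op 6 cancel(order #4): fills=none; bids=[-] asks=[#5:7@100]

Answer: BIDS (highest first):
  (empty)
ASKS (lowest first):
  #5: 7@100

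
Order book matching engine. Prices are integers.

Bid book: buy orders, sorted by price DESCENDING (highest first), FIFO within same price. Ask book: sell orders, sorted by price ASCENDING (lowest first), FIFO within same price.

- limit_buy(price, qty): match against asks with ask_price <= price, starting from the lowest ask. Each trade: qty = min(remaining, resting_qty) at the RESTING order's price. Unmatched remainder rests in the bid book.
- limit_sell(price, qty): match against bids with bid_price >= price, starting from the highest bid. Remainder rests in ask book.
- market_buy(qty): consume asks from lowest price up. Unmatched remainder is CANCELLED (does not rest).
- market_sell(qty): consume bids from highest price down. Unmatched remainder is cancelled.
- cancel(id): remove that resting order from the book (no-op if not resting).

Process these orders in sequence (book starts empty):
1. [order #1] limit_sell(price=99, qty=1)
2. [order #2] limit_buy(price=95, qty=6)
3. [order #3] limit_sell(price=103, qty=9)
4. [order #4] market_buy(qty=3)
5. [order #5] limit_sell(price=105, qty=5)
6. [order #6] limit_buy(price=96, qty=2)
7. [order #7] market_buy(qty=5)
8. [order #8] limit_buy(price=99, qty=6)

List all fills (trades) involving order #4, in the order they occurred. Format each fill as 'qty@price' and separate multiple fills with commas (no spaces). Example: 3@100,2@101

Answer: 1@99,2@103

Derivation:
After op 1 [order #1] limit_sell(price=99, qty=1): fills=none; bids=[-] asks=[#1:1@99]
After op 2 [order #2] limit_buy(price=95, qty=6): fills=none; bids=[#2:6@95] asks=[#1:1@99]
After op 3 [order #3] limit_sell(price=103, qty=9): fills=none; bids=[#2:6@95] asks=[#1:1@99 #3:9@103]
After op 4 [order #4] market_buy(qty=3): fills=#4x#1:1@99 #4x#3:2@103; bids=[#2:6@95] asks=[#3:7@103]
After op 5 [order #5] limit_sell(price=105, qty=5): fills=none; bids=[#2:6@95] asks=[#3:7@103 #5:5@105]
After op 6 [order #6] limit_buy(price=96, qty=2): fills=none; bids=[#6:2@96 #2:6@95] asks=[#3:7@103 #5:5@105]
After op 7 [order #7] market_buy(qty=5): fills=#7x#3:5@103; bids=[#6:2@96 #2:6@95] asks=[#3:2@103 #5:5@105]
After op 8 [order #8] limit_buy(price=99, qty=6): fills=none; bids=[#8:6@99 #6:2@96 #2:6@95] asks=[#3:2@103 #5:5@105]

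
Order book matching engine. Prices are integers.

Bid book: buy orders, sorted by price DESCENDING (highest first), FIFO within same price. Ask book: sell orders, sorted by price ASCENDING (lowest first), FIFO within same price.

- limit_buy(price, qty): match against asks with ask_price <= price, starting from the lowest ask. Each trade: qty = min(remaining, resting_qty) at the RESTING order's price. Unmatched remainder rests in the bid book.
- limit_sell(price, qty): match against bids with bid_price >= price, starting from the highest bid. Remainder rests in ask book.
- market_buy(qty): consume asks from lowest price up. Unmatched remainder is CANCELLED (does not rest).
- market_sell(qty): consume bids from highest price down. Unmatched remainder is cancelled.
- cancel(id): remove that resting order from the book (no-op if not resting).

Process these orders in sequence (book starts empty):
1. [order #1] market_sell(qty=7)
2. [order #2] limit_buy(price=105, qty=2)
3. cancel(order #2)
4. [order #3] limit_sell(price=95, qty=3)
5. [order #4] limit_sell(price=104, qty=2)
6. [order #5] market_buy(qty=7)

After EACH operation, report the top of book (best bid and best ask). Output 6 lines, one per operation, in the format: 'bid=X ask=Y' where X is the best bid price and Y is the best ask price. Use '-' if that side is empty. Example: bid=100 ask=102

After op 1 [order #1] market_sell(qty=7): fills=none; bids=[-] asks=[-]
After op 2 [order #2] limit_buy(price=105, qty=2): fills=none; bids=[#2:2@105] asks=[-]
After op 3 cancel(order #2): fills=none; bids=[-] asks=[-]
After op 4 [order #3] limit_sell(price=95, qty=3): fills=none; bids=[-] asks=[#3:3@95]
After op 5 [order #4] limit_sell(price=104, qty=2): fills=none; bids=[-] asks=[#3:3@95 #4:2@104]
After op 6 [order #5] market_buy(qty=7): fills=#5x#3:3@95 #5x#4:2@104; bids=[-] asks=[-]

Answer: bid=- ask=-
bid=105 ask=-
bid=- ask=-
bid=- ask=95
bid=- ask=95
bid=- ask=-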